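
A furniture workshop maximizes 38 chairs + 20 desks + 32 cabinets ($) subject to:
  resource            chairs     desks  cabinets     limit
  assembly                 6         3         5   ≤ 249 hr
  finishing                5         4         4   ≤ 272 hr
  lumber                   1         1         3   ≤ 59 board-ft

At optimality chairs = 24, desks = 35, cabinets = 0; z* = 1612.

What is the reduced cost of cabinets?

At the optimum: assembly uses 249 of 249 (binding); finishing uses 260 of 272 (slack = 12); lumber uses 59 of 59 (binding).
By complementary slackness, y = 0 for the non-binding constraint.
The binding rows give the dual system: 6·y_assembly + 1·y_lumber = 38 and 3·y_assembly + 1·y_lumber = 20.
→ y_assembly = 6 and y_lumber = 2.
Reduced cost of cabinets: c₃ − yᵀa₃ = 32 − (6·5 + 2·3) = 32 − 36 = -4.

-4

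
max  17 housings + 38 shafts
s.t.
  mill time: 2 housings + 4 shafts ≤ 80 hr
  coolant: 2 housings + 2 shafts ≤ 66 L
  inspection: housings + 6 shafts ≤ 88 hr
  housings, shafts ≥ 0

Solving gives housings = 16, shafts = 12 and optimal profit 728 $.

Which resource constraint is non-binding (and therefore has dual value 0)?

coolant

mill time: 80/80 (binding)
coolant: 56/66 (slack 10)
inspection: 88/88 (binding)
By complementary slackness, a constraint with positive slack has shadow price 0 → coolant.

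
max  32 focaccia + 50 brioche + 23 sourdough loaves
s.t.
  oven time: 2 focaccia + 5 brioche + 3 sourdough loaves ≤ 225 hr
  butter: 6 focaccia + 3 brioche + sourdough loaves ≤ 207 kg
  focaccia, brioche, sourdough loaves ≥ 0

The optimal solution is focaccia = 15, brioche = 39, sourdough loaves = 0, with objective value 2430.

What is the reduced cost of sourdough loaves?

-5

Both oven time and butter are binding at x*.
The binding rows give the dual system: 2·y_oven time + 6·y_butter = 32 and 5·y_oven time + 3·y_butter = 50.
→ y_oven time = 8.5 and y_butter = 2.5.
Reduced cost of sourdough loaves: c₃ − yᵀa₃ = 23 − (8.5·3 + 2.5·1) = 23 − 28 = -5.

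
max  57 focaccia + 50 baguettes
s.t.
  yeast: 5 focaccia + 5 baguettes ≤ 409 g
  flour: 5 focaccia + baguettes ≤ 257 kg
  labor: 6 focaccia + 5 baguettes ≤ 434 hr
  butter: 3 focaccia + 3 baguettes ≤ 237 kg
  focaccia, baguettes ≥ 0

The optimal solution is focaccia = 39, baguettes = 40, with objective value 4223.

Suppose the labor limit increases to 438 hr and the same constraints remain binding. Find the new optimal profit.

4251

Binding: labor and butter. Non-binding: yeast (14 unused), flour (22 unused).
Slack constraints have shadow price 0 (complementary slackness).
Dual feasibility on the basic columns requires 6·y_labor + 3·y_butter = 57, 5·y_labor + 3·y_butter = 50.
This yields shadow prices y_labor = 7, y_butter = 5.
Δz = y_labor·Δb = 7 × (4) = 28, so new z* = 4223 + 28 = 4251.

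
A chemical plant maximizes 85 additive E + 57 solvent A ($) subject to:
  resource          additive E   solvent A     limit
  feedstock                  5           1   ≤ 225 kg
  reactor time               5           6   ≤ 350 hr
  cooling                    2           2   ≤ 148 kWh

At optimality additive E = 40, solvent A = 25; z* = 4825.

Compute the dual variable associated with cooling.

Binding: feedstock and reactor time. Non-binding: cooling (18 unused).
By complementary slackness, y = 0 for the non-binding constraint.
The binding rows give the dual system: 5·y_feedstock + 5·y_reactor time = 85 and 1·y_feedstock + 6·y_reactor time = 57.
This yields shadow prices y_feedstock = 9, y_reactor time = 8.
Shadow price of cooling = 0.

0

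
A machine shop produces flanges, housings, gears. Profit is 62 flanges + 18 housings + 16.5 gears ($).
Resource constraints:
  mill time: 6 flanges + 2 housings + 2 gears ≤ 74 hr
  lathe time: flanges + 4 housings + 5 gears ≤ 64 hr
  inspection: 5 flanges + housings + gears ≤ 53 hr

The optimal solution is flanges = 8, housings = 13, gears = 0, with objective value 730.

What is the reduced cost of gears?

Binding: mill time and inspection. Non-binding: lathe time (4 unused).
By complementary slackness, y = 0 for the non-binding constraint.
Dual feasibility on the basic columns requires 6·y_mill time + 5·y_inspection = 62, 2·y_mill time + 1·y_inspection = 18.
This yields shadow prices y_mill time = 7, y_inspection = 4.
Reduced cost of gears: c₃ − yᵀa₃ = 16.5 − (7·2 + 4·1) = 16.5 − 18 = -1.5.

-1.5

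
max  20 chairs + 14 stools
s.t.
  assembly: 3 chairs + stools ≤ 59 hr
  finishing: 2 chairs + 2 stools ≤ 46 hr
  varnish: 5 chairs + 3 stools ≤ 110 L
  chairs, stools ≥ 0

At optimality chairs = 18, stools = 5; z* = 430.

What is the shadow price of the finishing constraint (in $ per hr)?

5.5

Check each constraint at x*: assembly 59/59 (tight); finishing 46/46 (tight); varnish 105/110 (slack 5).
By complementary slackness, y = 0 for the non-binding constraint.
Dual feasibility on the basic columns requires 3·y_assembly + 2·y_finishing = 20, 1·y_assembly + 2·y_finishing = 14.
Solving: y_assembly = 3, y_finishing = 5.5.
Shadow price of finishing = 5.5.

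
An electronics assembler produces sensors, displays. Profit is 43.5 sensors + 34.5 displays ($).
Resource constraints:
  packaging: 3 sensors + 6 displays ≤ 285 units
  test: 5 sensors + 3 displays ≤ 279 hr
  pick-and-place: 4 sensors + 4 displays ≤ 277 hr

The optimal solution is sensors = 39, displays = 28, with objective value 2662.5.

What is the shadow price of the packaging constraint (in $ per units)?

2

Check each constraint at x*: packaging 285/285 (tight); test 279/279 (tight); pick-and-place 268/277 (slack 9).
By complementary slackness, y = 0 for the non-binding constraint.
From A_Bᵀ y = c: 3·y_packaging + 5·y_test = 43.5; 6·y_packaging + 3·y_test = 34.5.
Solving: y_packaging = 2, y_test = 7.5.
Shadow price of packaging = 2.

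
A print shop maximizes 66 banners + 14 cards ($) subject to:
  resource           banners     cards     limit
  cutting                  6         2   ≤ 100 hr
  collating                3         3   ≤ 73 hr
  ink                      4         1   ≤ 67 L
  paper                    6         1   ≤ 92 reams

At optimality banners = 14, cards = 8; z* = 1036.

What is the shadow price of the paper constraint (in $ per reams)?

8

Check each constraint at x*: cutting 100/100 (tight); collating 66/73 (slack 7); ink 64/67 (slack 3); paper 92/92 (tight).
Slack constraints have shadow price 0 (complementary slackness).
Dual feasibility on the basic columns requires 6·y_cutting + 6·y_paper = 66, 2·y_cutting + 1·y_paper = 14.
Solving: y_cutting = 3, y_paper = 8.
Shadow price of paper = 8.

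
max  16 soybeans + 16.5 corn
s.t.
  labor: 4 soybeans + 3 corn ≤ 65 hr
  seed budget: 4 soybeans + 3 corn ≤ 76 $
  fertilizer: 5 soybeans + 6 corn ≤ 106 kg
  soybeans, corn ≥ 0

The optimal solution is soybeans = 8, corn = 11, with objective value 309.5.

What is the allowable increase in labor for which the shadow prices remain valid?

Binding constraints: labor, fertilizer. The basis is B = [[4,3],[5,6]] with det 9.
Per unit increase in labor, x* moves by d = (0.6667, -0.5556).
The basis stays optimal until seed budget becomes binding; allowable increase = 11 hr.

11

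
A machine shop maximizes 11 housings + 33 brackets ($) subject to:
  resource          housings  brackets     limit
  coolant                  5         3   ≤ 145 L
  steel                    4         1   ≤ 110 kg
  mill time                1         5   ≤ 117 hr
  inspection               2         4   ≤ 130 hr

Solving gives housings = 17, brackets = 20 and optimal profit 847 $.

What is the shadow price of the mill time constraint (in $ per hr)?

At the optimum: coolant uses 145 of 145 (binding); steel uses 88 of 110 (slack = 22); mill time uses 117 of 117 (binding); inspection uses 114 of 130 (slack = 16).
Since steel, inspection are not tight, their duals are 0.
From A_Bᵀ y = c: 5·y_coolant + 1·y_mill time = 11; 3·y_coolant + 5·y_mill time = 33.
Solving: y_coolant = 1, y_mill time = 6.
Shadow price of mill time = 6.

6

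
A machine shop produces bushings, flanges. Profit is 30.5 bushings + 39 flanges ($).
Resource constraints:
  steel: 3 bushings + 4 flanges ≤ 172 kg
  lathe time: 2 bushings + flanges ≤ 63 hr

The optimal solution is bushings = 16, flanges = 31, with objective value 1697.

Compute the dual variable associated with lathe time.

At the optimum: steel uses 172 of 172 (binding); lathe time uses 63 of 63 (binding).
Dual feasibility on the basic columns requires 3·y_steel + 2·y_lathe time = 30.5, 4·y_steel + 1·y_lathe time = 39.
Solving: y_steel = 9.5, y_lathe time = 1.
Shadow price of lathe time = 1.

1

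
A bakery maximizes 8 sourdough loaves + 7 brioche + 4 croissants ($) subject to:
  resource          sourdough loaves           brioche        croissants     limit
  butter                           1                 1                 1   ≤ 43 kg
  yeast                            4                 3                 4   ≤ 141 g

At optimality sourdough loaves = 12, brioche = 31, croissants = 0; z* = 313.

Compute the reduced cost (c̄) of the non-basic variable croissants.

Both butter and yeast are binding at x*.
Dual feasibility on the basic columns requires 1·y_butter + 4·y_yeast = 8, 1·y_butter + 3·y_yeast = 7.
This yields shadow prices y_butter = 4, y_yeast = 1.
Reduced cost of croissants: c₃ − yᵀa₃ = 4 − (4·1 + 1·4) = 4 − 8 = -4.

-4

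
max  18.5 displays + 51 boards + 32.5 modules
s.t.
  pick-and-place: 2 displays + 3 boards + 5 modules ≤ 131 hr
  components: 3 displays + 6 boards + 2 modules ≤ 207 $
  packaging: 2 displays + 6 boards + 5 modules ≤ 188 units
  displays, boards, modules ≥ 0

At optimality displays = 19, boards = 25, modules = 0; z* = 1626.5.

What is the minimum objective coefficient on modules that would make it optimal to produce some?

Binding: components and packaging. Non-binding: pick-and-place (18 unused).
By complementary slackness, y = 0 for the non-binding constraint.
Dual feasibility on the basic columns requires 3·y_components + 2·y_packaging = 18.5, 6·y_components + 6·y_packaging = 51.
This yields shadow prices y_components = 1.5, y_packaging = 7.
modules enters the basis when its profit ≥ yᵀa₃ = 1.5·2 + 7·5 = 38.

38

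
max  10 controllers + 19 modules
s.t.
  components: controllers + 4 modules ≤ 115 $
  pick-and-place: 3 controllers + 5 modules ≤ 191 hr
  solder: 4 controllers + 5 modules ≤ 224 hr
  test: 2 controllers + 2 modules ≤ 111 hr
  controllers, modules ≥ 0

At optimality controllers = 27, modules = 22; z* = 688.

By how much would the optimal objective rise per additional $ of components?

1

At the optimum: components uses 115 of 115 (binding); pick-and-place uses 191 of 191 (binding); solder uses 218 of 224 (slack = 6); test uses 98 of 111 (slack = 13).
By complementary slackness, y = 0 for the non-binding constraints.
Dual feasibility on the basic columns requires 1·y_components + 3·y_pick-and-place = 10, 4·y_components + 5·y_pick-and-place = 19.
Solving: y_components = 1, y_pick-and-place = 3.
Shadow price of components = 1.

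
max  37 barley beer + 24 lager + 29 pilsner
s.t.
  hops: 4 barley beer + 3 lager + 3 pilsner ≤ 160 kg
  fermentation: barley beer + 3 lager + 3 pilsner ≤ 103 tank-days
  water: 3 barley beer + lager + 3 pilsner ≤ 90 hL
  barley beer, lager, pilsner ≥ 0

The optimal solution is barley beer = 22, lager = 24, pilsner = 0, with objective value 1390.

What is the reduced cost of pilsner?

-1

At the optimum: hops uses 160 of 160 (binding); fermentation uses 94 of 103 (slack = 9); water uses 90 of 90 (binding).
By complementary slackness, y = 0 for the non-binding constraint.
Dual feasibility on the basic columns requires 4·y_hops + 3·y_water = 37, 3·y_hops + 1·y_water = 24.
→ y_hops = 7 and y_water = 3.
Reduced cost of pilsner: c₃ − yᵀa₃ = 29 − (7·3 + 3·3) = 29 − 30 = -1.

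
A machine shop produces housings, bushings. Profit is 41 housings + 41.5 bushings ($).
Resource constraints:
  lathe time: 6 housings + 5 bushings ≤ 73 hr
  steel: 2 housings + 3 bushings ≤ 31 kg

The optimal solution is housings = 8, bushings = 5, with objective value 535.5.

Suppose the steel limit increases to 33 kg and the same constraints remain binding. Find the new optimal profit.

546.5

Check each constraint at x*: lathe time 73/73 (tight); steel 31/31 (tight).
From A_Bᵀ y = c: 6·y_lathe time + 2·y_steel = 41; 5·y_lathe time + 3·y_steel = 41.5.
→ y_lathe time = 5 and y_steel = 5.5.
Δz = y_steel·Δb = 5.5 × (2) = 11, so new z* = 535.5 + 11 = 546.5.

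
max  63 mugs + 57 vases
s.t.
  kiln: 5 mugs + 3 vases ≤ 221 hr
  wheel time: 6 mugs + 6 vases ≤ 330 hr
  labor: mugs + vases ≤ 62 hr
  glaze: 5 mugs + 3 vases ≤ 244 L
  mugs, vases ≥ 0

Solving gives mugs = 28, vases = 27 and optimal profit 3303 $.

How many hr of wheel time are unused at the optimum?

wheel time used = 6·28 + 6·27 = 330; slack = 330 − 330 = 0.

0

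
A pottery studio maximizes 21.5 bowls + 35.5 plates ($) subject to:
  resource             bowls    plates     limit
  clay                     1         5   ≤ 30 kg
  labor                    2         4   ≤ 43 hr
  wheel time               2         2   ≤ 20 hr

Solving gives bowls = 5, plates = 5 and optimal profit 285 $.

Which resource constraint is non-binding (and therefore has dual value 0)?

labor

clay: 30/30 (binding)
labor: 30/43 (slack 13)
wheel time: 20/20 (binding)
By complementary slackness, a constraint with positive slack has shadow price 0 → labor.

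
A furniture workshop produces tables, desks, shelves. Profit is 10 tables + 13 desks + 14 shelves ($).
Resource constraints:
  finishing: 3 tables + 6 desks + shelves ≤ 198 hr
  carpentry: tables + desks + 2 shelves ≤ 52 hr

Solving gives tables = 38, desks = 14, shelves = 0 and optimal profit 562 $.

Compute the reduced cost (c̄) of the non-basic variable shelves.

-1

At the optimum: finishing uses 198 of 198 (binding); carpentry uses 52 of 52 (binding).
From A_Bᵀ y = c: 3·y_finishing + 1·y_carpentry = 10; 6·y_finishing + 1·y_carpentry = 13.
→ y_finishing = 1 and y_carpentry = 7.
Reduced cost of shelves: c₃ − yᵀa₃ = 14 − (1·1 + 7·2) = 14 − 15 = -1.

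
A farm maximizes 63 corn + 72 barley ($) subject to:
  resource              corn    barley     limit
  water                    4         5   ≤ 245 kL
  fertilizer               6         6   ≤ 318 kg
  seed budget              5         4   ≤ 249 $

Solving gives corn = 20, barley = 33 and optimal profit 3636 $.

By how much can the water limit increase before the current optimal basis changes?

20

Binding constraints: water, fertilizer. The basis is B = [[4,5],[6,6]] with det -6.
Per unit increase in water, x* moves by d = (-1, 1).
The basis stays optimal until corn reaches 0; allowable increase = 20 kL.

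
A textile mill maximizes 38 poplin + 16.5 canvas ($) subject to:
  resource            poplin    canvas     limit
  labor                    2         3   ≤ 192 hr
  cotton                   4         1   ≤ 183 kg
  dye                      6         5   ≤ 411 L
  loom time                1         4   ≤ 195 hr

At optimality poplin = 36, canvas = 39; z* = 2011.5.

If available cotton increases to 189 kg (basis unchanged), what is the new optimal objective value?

Check each constraint at x*: labor 189/192 (slack 3); cotton 183/183 (tight); dye 411/411 (tight); loom time 192/195 (slack 3).
Since labor, loom time are not tight, their duals are 0.
Dual feasibility on the basic columns requires 4·y_cotton + 6·y_dye = 38, 1·y_cotton + 5·y_dye = 16.5.
This yields shadow prices y_cotton = 6.5, y_dye = 2.
Δz = y_cotton·Δb = 6.5 × (6) = 39, so new z* = 2011.5 + 39 = 2050.5.

2050.5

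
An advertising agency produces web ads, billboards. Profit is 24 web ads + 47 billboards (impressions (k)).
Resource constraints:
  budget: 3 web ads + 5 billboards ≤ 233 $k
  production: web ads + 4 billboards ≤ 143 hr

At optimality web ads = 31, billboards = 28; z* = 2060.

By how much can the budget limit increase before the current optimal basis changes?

196

Binding constraints: budget, production. The basis is B = [[3,5],[1,4]] with det 7.
Per unit increase in budget, x* moves by d = (0.5714, -0.1429).
The basis stays optimal until billboards reaches 0; allowable increase = 196 $k.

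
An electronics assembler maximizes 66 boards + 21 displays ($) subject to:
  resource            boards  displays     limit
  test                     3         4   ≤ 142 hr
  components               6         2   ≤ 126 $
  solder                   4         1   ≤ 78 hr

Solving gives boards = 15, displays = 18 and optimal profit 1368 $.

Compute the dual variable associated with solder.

Check each constraint at x*: test 117/142 (slack 25); components 126/126 (tight); solder 78/78 (tight).
Since test is not tight, its dual is 0.
Dual feasibility on the basic columns requires 6·y_components + 4·y_solder = 66, 2·y_components + 1·y_solder = 21.
→ y_components = 9 and y_solder = 3.
Shadow price of solder = 3.

3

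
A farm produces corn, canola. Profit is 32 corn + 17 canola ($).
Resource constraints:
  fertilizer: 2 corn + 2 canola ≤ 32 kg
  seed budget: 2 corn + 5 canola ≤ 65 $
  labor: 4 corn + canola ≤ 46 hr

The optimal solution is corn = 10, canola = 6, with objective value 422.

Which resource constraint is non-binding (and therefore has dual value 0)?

fertilizer: 32/32 (binding)
seed budget: 50/65 (slack 15)
labor: 46/46 (binding)
By complementary slackness, a constraint with positive slack has shadow price 0 → seed budget.

seed budget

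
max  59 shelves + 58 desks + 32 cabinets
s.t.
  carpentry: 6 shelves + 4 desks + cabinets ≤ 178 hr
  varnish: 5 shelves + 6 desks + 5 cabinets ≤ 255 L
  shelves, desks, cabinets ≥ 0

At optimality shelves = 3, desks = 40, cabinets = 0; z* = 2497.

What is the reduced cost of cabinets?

-7

At the optimum: carpentry uses 178 of 178 (binding); varnish uses 255 of 255 (binding).
Dual feasibility on the basic columns requires 6·y_carpentry + 5·y_varnish = 59, 4·y_carpentry + 6·y_varnish = 58.
Solving: y_carpentry = 4, y_varnish = 7.
Reduced cost of cabinets: c₃ − yᵀa₃ = 32 − (4·1 + 7·5) = 32 − 39 = -7.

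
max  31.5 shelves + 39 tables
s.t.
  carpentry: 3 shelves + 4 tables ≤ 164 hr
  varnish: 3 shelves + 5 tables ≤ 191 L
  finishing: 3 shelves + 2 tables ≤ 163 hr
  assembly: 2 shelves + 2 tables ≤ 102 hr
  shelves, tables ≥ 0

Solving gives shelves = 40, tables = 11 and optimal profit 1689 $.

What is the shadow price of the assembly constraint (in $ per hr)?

4.5

At the optimum: carpentry uses 164 of 164 (binding); varnish uses 175 of 191 (slack = 16); finishing uses 142 of 163 (slack = 21); assembly uses 102 of 102 (binding).
By complementary slackness, y = 0 for the non-binding constraints.
Dual feasibility on the basic columns requires 3·y_carpentry + 2·y_assembly = 31.5, 4·y_carpentry + 2·y_assembly = 39.
This yields shadow prices y_carpentry = 7.5, y_assembly = 4.5.
Shadow price of assembly = 4.5.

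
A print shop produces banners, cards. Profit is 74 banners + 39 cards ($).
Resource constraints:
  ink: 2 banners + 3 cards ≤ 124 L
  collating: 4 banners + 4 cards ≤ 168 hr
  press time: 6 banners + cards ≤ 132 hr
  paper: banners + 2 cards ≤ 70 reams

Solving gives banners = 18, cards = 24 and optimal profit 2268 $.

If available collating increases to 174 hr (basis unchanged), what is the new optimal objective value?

2316

Check each constraint at x*: ink 108/124 (slack 16); collating 168/168 (tight); press time 132/132 (tight); paper 66/70 (slack 4).
Slack constraints have shadow price 0 (complementary slackness).
Dual feasibility on the basic columns requires 4·y_collating + 6·y_press time = 74, 4·y_collating + 1·y_press time = 39.
This yields shadow prices y_collating = 8, y_press time = 7.
Δz = y_collating·Δb = 8 × (6) = 48, so new z* = 2268 + 48 = 2316.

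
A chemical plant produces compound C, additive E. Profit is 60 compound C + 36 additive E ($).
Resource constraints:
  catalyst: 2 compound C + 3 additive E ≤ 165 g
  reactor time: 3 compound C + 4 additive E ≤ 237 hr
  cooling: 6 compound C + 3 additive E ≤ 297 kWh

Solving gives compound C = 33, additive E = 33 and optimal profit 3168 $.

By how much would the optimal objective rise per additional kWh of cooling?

Binding: catalyst and cooling. Non-binding: reactor time (6 unused).
By complementary slackness, y = 0 for the non-binding constraint.
From A_Bᵀ y = c: 2·y_catalyst + 6·y_cooling = 60; 3·y_catalyst + 3·y_cooling = 36.
Solving: y_catalyst = 3, y_cooling = 9.
Shadow price of cooling = 9.

9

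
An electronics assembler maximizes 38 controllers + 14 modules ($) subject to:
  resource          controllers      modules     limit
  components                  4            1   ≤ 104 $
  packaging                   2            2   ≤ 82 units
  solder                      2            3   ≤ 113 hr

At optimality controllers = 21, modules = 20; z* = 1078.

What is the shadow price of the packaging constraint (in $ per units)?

3

Binding: components and packaging. Non-binding: solder (11 unused).
By complementary slackness, y = 0 for the non-binding constraint.
Dual feasibility on the basic columns requires 4·y_components + 2·y_packaging = 38, 1·y_components + 2·y_packaging = 14.
→ y_components = 8 and y_packaging = 3.
Shadow price of packaging = 3.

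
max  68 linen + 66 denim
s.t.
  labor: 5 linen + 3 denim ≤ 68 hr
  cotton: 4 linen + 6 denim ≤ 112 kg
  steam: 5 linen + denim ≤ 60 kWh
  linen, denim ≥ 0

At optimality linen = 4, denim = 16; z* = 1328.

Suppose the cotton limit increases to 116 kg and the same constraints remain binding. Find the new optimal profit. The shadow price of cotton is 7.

1356

Δb = 4, so new z* = 1328 + (7)·(4) = 1328 + 28 = 1356.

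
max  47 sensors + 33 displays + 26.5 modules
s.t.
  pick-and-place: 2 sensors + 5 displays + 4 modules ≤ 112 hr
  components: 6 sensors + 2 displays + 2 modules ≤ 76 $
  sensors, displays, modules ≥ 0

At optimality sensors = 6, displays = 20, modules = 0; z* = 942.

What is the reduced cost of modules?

Check each constraint at x*: pick-and-place 112/112 (tight); components 76/76 (tight).
From A_Bᵀ y = c: 2·y_pick-and-place + 6·y_components = 47; 5·y_pick-and-place + 2·y_components = 33.
This yields shadow prices y_pick-and-place = 4, y_components = 6.5.
Reduced cost of modules: c₃ − yᵀa₃ = 26.5 − (4·4 + 6.5·2) = 26.5 − 29 = -2.5.

-2.5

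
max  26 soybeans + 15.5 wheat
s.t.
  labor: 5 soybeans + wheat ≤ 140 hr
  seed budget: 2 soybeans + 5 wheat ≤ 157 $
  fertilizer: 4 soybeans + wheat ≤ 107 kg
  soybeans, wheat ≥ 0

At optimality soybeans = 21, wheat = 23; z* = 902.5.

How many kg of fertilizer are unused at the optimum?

fertilizer used = 4·21 + 1·23 = 107; slack = 107 − 107 = 0.

0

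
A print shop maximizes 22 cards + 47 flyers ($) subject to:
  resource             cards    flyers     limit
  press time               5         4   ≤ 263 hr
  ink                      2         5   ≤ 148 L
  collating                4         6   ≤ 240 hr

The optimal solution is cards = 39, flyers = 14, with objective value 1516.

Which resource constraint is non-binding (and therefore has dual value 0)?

press time: 251/263 (slack 12)
ink: 148/148 (binding)
collating: 240/240 (binding)
By complementary slackness, a constraint with positive slack has shadow price 0 → press time.

press time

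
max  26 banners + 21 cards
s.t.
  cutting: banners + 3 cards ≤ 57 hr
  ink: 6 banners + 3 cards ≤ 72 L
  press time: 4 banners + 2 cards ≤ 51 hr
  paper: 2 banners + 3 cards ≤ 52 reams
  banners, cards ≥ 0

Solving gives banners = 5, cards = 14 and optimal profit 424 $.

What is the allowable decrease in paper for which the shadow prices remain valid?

28

Binding constraints: ink, paper. The basis is B = [[6,3],[2,3]] with det 12.
Per unit decrease in paper, x* moves by d = (0.25, -0.5).
The basis stays optimal until cards reaches 0; allowable decrease = 28 reams.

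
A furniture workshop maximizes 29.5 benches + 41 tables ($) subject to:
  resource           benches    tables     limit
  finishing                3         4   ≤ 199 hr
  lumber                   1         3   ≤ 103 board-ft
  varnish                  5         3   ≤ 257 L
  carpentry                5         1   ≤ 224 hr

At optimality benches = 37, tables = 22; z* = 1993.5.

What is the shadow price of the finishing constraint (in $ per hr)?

9.5

Binding: finishing and lumber. Non-binding: varnish (6 unused), carpentry (17 unused).
Since varnish, carpentry are not tight, their duals are 0.
Dual feasibility on the basic columns requires 3·y_finishing + 1·y_lumber = 29.5, 4·y_finishing + 3·y_lumber = 41.
→ y_finishing = 9.5 and y_lumber = 1.
Shadow price of finishing = 9.5.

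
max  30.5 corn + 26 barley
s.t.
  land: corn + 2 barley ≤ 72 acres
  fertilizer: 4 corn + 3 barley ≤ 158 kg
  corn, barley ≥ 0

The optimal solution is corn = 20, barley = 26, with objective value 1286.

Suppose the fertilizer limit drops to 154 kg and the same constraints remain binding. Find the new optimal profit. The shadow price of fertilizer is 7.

1258

Δb = -4, so new z* = 1286 + (7)·(-4) = 1286 − 28 = 1258.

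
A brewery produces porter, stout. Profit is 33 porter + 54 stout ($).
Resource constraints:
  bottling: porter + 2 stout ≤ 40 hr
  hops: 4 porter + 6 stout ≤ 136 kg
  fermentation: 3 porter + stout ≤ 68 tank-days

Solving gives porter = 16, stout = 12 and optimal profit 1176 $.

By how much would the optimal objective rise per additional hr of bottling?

Binding: bottling and hops. Non-binding: fermentation (8 unused).
Slack constraints have shadow price 0 (complementary slackness).
Dual feasibility on the basic columns requires 1·y_bottling + 4·y_hops = 33, 2·y_bottling + 6·y_hops = 54.
Solving: y_bottling = 9, y_hops = 6.
Shadow price of bottling = 9.

9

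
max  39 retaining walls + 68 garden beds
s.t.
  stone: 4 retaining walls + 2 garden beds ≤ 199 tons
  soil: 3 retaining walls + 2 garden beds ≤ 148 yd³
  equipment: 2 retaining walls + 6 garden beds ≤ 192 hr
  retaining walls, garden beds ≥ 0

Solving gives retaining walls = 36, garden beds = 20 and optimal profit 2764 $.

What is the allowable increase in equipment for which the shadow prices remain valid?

Binding constraints: soil, equipment. The basis is B = [[3,2],[2,6]] with det 14.
Per unit increase in equipment, x* moves by d = (-0.1429, 0.2143).
The basis stays optimal until retaining walls reaches 0; allowable increase = 252 hr.

252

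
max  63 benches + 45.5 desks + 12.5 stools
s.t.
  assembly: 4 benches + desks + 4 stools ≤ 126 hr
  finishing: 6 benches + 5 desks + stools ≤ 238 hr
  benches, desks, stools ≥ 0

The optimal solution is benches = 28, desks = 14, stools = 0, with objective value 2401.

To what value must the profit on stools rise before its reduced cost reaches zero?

20.5

At the optimum: assembly uses 126 of 126 (binding); finishing uses 238 of 238 (binding).
The binding rows give the dual system: 4·y_assembly + 6·y_finishing = 63 and 1·y_assembly + 5·y_finishing = 45.5.
Solving: y_assembly = 3, y_finishing = 8.5.
stools enters the basis when its profit ≥ yᵀa₃ = 3·4 + 8.5·1 = 20.5.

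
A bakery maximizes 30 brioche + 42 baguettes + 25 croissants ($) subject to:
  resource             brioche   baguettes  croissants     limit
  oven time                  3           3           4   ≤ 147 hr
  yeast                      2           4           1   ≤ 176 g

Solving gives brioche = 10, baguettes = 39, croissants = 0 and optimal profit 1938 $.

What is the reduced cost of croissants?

-5

At the optimum: oven time uses 147 of 147 (binding); yeast uses 176 of 176 (binding).
The binding rows give the dual system: 3·y_oven time + 2·y_yeast = 30 and 3·y_oven time + 4·y_yeast = 42.
Solving: y_oven time = 6, y_yeast = 6.
Reduced cost of croissants: c₃ − yᵀa₃ = 25 − (6·4 + 6·1) = 25 − 30 = -5.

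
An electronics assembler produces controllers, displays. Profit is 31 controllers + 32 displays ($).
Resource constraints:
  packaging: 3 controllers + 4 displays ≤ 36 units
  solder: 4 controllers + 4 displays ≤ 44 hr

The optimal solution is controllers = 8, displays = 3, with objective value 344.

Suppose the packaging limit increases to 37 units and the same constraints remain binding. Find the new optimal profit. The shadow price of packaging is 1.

345

Δb = 1, so new z* = 344 + (1)·(1) = 344 + 1 = 345.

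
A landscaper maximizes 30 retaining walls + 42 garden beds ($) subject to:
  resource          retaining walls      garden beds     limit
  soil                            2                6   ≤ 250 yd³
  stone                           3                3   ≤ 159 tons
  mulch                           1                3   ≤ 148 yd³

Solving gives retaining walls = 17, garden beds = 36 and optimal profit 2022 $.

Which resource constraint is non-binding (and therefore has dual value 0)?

soil: 250/250 (binding)
stone: 159/159 (binding)
mulch: 125/148 (slack 23)
By complementary slackness, a constraint with positive slack has shadow price 0 → mulch.

mulch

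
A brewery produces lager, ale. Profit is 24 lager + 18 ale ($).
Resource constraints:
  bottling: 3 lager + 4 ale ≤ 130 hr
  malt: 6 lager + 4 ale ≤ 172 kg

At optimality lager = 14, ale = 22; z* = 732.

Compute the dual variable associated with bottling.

1

Check each constraint at x*: bottling 130/130 (tight); malt 172/172 (tight).
Dual feasibility on the basic columns requires 3·y_bottling + 6·y_malt = 24, 4·y_bottling + 4·y_malt = 18.
→ y_bottling = 1 and y_malt = 3.5.
Shadow price of bottling = 1.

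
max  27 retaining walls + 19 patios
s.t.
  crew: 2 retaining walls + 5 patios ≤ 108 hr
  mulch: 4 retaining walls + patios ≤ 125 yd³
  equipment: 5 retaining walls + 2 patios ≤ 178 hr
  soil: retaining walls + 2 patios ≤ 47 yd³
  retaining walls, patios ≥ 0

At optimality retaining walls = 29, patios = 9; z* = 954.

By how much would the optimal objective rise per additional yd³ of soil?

Binding: mulch and soil. Non-binding: crew (5 unused), equipment (15 unused).
By complementary slackness, y = 0 for the non-binding constraints.
From A_Bᵀ y = c: 4·y_mulch + 1·y_soil = 27; 1·y_mulch + 2·y_soil = 19.
This yields shadow prices y_mulch = 5, y_soil = 7.
Shadow price of soil = 7.

7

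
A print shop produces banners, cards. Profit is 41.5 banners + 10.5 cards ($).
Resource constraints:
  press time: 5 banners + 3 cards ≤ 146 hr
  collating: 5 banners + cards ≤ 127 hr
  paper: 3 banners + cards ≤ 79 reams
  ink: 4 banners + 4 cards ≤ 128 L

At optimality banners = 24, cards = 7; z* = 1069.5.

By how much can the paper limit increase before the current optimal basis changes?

0.5

Binding constraints: collating, paper. The basis is B = [[5,1],[3,1]] with det 2.
Per unit increase in paper, x* moves by d = (-0.5, 2.5).
The basis stays optimal until ink becomes binding; allowable increase = 0.5 reams.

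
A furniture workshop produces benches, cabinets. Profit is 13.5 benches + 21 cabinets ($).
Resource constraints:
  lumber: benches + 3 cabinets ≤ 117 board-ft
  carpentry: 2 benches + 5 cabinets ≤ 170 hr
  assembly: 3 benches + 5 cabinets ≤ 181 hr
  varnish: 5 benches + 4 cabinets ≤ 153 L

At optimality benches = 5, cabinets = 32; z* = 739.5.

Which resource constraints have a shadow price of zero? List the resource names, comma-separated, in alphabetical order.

lumber: 101/117 (slack 16)
carpentry: 170/170 (binding)
assembly: 175/181 (slack 6)
varnish: 153/153 (binding)
By complementary slackness, a constraint with positive slack has shadow price 0 → assembly, lumber.

assembly, lumber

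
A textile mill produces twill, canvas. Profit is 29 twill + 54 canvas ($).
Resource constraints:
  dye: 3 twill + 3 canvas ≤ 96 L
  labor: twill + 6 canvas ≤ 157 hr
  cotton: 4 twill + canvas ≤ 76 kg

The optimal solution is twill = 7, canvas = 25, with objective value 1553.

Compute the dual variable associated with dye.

Check each constraint at x*: dye 96/96 (tight); labor 157/157 (tight); cotton 53/76 (slack 23).
Since cotton is not tight, its dual is 0.
From A_Bᵀ y = c: 3·y_dye + 1·y_labor = 29; 3·y_dye + 6·y_labor = 54.
This yields shadow prices y_dye = 8, y_labor = 5.
Shadow price of dye = 8.

8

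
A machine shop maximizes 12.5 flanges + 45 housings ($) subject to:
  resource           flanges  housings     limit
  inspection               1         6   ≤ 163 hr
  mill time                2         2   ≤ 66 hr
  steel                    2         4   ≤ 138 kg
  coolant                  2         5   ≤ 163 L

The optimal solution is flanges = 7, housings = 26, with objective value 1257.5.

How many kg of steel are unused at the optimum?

steel used = 2·7 + 4·26 = 118; slack = 138 − 118 = 20.

20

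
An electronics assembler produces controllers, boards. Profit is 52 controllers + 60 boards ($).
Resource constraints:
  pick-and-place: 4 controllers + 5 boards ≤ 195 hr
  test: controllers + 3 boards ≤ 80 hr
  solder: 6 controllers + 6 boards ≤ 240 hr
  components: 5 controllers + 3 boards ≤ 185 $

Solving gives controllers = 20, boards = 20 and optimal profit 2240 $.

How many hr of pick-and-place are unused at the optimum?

15

pick-and-place used = 4·20 + 5·20 = 180; slack = 195 − 180 = 15.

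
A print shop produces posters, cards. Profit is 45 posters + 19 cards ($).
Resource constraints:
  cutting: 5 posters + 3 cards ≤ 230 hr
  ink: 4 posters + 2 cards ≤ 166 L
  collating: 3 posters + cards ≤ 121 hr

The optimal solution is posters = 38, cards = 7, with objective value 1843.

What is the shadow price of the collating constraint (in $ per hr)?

7

Check each constraint at x*: cutting 211/230 (slack 19); ink 166/166 (tight); collating 121/121 (tight).
Slack constraints have shadow price 0 (complementary slackness).
Dual feasibility on the basic columns requires 4·y_ink + 3·y_collating = 45, 2·y_ink + 1·y_collating = 19.
Solving: y_ink = 6, y_collating = 7.
Shadow price of collating = 7.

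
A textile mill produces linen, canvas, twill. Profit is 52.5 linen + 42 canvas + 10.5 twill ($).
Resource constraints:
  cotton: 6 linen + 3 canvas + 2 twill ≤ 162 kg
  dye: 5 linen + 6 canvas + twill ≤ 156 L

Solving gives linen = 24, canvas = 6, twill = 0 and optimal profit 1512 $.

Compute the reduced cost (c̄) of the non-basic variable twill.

-4

Check each constraint at x*: cotton 162/162 (tight); dye 156/156 (tight).
The binding rows give the dual system: 6·y_cotton + 5·y_dye = 52.5 and 3·y_cotton + 6·y_dye = 42.
Solving: y_cotton = 5, y_dye = 4.5.
Reduced cost of twill: c₃ − yᵀa₃ = 10.5 − (5·2 + 4.5·1) = 10.5 − 14.5 = -4.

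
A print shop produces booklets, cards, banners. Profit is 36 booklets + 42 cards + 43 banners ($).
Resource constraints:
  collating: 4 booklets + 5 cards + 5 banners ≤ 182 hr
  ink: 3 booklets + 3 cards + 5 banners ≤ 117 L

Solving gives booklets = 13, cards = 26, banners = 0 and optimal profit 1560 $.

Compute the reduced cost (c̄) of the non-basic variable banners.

Check each constraint at x*: collating 182/182 (tight); ink 117/117 (tight).
From A_Bᵀ y = c: 4·y_collating + 3·y_ink = 36; 5·y_collating + 3·y_ink = 42.
→ y_collating = 6 and y_ink = 4.
Reduced cost of banners: c₃ − yᵀa₃ = 43 − (6·5 + 4·5) = 43 − 50 = -7.

-7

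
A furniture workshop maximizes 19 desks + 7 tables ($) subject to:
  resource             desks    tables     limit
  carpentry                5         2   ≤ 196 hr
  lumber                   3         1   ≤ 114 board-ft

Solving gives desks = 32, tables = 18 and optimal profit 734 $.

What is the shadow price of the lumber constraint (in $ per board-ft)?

Check each constraint at x*: carpentry 196/196 (tight); lumber 114/114 (tight).
From A_Bᵀ y = c: 5·y_carpentry + 3·y_lumber = 19; 2·y_carpentry + 1·y_lumber = 7.
This yields shadow prices y_carpentry = 2, y_lumber = 3.
Shadow price of lumber = 3.

3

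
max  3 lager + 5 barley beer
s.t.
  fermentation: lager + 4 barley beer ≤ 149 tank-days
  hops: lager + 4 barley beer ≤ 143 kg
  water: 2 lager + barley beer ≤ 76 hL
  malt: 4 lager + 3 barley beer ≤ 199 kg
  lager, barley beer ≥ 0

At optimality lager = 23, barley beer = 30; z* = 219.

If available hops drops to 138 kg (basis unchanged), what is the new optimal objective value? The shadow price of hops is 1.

214

Δb = -5, so new z* = 219 + (1)·(-5) = 219 − 5 = 214.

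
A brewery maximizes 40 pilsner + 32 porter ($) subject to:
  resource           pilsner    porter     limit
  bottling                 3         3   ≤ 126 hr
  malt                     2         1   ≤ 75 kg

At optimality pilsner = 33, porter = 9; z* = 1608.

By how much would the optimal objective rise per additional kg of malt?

Check each constraint at x*: bottling 126/126 (tight); malt 75/75 (tight).
Dual feasibility on the basic columns requires 3·y_bottling + 2·y_malt = 40, 3·y_bottling + 1·y_malt = 32.
Solving: y_bottling = 8, y_malt = 8.
Shadow price of malt = 8.

8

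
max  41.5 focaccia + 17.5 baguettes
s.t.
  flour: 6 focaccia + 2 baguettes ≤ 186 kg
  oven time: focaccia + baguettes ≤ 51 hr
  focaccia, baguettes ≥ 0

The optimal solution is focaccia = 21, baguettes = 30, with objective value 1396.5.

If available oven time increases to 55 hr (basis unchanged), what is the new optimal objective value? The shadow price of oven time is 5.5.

Δb = 4, so new z* = 1396.5 + (5.5)·(4) = 1396.5 + 22 = 1418.5.

1418.5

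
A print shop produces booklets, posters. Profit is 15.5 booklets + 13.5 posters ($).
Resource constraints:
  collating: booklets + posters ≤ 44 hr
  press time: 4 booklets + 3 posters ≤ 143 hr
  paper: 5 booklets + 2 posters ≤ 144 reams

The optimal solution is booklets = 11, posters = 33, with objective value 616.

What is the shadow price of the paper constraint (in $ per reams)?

Binding: collating and press time. Non-binding: paper (23 unused).
Since paper is not tight, its dual is 0.
Dual feasibility on the basic columns requires 1·y_collating + 4·y_press time = 15.5, 1·y_collating + 3·y_press time = 13.5.
Solving: y_collating = 7.5, y_press time = 2.
Shadow price of paper = 0.

0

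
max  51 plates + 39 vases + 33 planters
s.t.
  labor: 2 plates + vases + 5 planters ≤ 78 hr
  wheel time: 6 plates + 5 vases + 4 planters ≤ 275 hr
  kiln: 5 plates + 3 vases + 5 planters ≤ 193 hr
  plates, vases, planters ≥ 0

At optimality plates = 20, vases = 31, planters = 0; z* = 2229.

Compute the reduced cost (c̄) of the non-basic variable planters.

Check each constraint at x*: labor 71/78 (slack 7); wheel time 275/275 (tight); kiln 193/193 (tight).
Slack constraints have shadow price 0 (complementary slackness).
The binding rows give the dual system: 6·y_wheel time + 5·y_kiln = 51 and 5·y_wheel time + 3·y_kiln = 39.
Solving: y_wheel time = 6, y_kiln = 3.
Reduced cost of planters: c₃ − yᵀa₃ = 33 − (6·4 + 3·5) = 33 − 39 = -6.

-6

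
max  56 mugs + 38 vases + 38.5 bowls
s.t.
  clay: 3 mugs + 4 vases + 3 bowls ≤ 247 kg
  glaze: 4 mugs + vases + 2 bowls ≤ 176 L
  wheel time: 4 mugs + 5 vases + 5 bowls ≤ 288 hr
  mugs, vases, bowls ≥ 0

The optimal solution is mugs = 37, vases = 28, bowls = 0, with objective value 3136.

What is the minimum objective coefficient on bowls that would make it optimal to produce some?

At the optimum: clay uses 223 of 247 (slack = 24); glaze uses 176 of 176 (binding); wheel time uses 288 of 288 (binding).
Since clay is not tight, its dual is 0.
The binding rows give the dual system: 4·y_glaze + 4·y_wheel time = 56 and 1·y_glaze + 5·y_wheel time = 38.
→ y_glaze = 8 and y_wheel time = 6.
bowls enters the basis when its profit ≥ yᵀa₃ = 8·2 + 6·5 = 46.

46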